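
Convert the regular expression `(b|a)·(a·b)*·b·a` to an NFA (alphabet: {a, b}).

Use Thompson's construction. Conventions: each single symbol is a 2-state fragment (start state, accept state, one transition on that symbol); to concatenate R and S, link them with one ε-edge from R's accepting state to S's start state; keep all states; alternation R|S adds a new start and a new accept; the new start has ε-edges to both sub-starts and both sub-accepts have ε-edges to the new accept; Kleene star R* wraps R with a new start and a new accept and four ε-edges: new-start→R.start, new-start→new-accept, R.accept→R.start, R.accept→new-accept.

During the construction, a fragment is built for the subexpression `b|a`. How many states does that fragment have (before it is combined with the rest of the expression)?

Fragment for `b|a`:
Each of the 2 symbol leaves contributes a 2-state fragment.
  b|a — 6 states

6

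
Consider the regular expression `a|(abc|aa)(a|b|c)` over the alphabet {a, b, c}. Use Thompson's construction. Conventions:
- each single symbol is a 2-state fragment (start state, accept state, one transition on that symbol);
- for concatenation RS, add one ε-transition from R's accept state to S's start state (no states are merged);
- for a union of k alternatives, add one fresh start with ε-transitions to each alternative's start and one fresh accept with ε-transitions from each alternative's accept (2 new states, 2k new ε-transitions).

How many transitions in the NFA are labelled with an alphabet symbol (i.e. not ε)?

9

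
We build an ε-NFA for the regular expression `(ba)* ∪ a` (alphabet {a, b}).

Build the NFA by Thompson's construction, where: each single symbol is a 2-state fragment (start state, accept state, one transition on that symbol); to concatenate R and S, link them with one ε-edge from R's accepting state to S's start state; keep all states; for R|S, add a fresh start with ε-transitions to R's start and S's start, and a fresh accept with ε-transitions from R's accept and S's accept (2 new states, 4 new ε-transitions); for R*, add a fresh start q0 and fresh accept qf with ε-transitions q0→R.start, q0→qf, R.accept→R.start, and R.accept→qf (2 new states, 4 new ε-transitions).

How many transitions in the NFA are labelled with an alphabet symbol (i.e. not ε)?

Per subexpression:
Each of the 3 symbol leaves contributes exactly 1 symbol transition.
  ba : 2 symbol transitions
  (ba)* : 2 symbol transitions
  (ba)* ∪ a : 3 symbol transitions

3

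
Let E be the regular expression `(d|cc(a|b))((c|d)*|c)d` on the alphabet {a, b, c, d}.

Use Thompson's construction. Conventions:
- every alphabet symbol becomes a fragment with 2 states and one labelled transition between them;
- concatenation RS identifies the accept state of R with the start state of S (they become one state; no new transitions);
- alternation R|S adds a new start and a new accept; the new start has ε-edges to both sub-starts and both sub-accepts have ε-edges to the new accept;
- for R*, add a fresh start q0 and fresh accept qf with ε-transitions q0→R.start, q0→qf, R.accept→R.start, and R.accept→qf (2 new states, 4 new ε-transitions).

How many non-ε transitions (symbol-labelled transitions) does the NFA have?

Bottom-up over the parse tree:
Each of the 9 symbol leaves contributes exactly 1 symbol transition.
  a|b → 2 symbol transitions
  cc(a|b) → 4 symbol transitions
  d|cc(a|b) → 5 symbol transitions
  c|d → 2 symbol transitions
  (c|d)* → 2 symbol transitions
  (c|d)*|c → 3 symbol transitions
  (d|cc(a|b))((c|d)*|c)d → 9 symbol transitions

9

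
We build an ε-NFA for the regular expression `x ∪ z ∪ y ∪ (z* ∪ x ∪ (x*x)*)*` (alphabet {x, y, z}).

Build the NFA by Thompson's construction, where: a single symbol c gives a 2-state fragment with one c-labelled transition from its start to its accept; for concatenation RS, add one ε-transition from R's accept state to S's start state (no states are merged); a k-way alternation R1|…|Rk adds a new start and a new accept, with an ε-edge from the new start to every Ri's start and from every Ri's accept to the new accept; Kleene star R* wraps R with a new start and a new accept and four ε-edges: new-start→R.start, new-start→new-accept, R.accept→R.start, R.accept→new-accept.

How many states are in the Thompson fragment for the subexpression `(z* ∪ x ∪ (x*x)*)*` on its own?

Fragment for `(z* ∪ x ∪ (x*x)*)*`:
Each of the 4 symbol leaves contributes a 2-state fragment.
  z* : 4 states
  x* : 4 states
  x*x : 6 states
  (x*x)* : 8 states
  z* ∪ x ∪ (x*x)* : 16 states
  (z* ∪ x ∪ (x*x)*)* : 18 states

18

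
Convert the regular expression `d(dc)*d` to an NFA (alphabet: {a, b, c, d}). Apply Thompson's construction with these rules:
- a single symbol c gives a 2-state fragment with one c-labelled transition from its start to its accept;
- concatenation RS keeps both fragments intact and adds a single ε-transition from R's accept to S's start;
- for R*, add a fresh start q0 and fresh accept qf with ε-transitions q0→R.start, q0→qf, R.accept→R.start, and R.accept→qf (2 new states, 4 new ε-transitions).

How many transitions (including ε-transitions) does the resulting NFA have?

11

By structural recursion:
Each of the 4 symbol leaves contributes 1 transition (1 symbol, 0 ε).
  dc : 3 transitions (2 symbol, 1 ε)
  (dc)* : 7 transitions (2 symbol, 5 ε)
  d(dc)*d : 11 transitions (4 symbol, 7 ε)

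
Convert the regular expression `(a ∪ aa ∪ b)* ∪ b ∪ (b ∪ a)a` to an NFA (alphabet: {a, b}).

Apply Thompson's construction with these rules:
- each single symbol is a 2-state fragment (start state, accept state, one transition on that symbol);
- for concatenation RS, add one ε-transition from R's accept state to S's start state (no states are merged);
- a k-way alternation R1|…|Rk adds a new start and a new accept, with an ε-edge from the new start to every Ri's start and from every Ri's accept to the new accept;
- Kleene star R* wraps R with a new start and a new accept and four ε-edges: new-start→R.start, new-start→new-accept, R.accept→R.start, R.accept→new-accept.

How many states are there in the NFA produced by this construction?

By structural recursion:
Each of the 8 symbol leaves contributes a 2-state fragment.
  aa : 4 states
  a ∪ aa ∪ b : 10 states
  (a ∪ aa ∪ b)* : 12 states
  b ∪ a : 6 states
  (b ∪ a)a : 8 states
  (a ∪ aa ∪ b)* ∪ b ∪ (b ∪ a)a : 24 states

24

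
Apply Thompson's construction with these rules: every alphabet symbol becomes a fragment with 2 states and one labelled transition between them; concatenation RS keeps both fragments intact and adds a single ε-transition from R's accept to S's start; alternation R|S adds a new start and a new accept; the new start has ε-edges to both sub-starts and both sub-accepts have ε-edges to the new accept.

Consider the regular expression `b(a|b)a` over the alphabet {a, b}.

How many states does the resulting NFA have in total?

Per subexpression:
Each of the 4 symbol leaves contributes a 2-state fragment.
  a|b = 6 states
  b(a|b)a = 10 states

10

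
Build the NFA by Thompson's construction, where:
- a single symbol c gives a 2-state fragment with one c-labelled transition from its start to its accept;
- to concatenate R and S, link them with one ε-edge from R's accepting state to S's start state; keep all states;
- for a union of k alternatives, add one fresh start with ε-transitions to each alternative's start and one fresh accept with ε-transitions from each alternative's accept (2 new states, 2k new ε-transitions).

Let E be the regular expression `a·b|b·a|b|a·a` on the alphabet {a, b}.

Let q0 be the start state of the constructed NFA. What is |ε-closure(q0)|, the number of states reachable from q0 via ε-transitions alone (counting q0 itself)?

5

Compute the ε-closure size of each fragment's start state recursively; a symbol fragment's start has no outgoing ε-edge, so its closure is just itself (size 1).
  a·b → same as the first factor's closure: |ε-closure| = 1
  b·a → same as the first factor's closure: |ε-closure| = 1
  a·a → |ε-closure| equals the left operand's closure size = 1 (its accept is not ε-reachable, so the closure stops there)
  a·b|b·a|b|a·a → new start ε-reaches every alternative's start; none of them accept ε, so the new accept is not reached: |ε-closure| = 1 + 1 + 1 + 1 + 1 = 5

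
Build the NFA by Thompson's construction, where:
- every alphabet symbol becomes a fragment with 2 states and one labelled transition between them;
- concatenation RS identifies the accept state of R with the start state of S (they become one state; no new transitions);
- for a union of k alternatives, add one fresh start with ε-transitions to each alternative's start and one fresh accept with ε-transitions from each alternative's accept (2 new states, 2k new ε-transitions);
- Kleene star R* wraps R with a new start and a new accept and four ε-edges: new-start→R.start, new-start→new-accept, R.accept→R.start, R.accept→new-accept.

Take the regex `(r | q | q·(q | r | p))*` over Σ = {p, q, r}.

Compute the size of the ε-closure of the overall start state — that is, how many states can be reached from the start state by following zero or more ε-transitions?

6

Work bottom-up. For each fragment F, track |ε-closure(F.start)| and whether F's accept lies in that closure (i.e. whether F accepts ε). A single-symbol fragment has closure size 1 and does not accept ε.
  q | r | p : |closure| = 1 + 1 + 1 + 1 = 4 (the new accept is not ε-reachable since no branch accepts ε)
  q·(q | r | p) : same as the first factor's closure: |closure| = 1
  r | q | q·(q | r | p) : |closure| = 1 + 1 + 1 + 1 = 4 (the new accept is not ε-reachable since no branch accepts ε)
  (r | q | q·(q | r | p))* : the star's fresh start ε-reaches both the body's start and the fresh accept: |closure| = 2 + 4 = 6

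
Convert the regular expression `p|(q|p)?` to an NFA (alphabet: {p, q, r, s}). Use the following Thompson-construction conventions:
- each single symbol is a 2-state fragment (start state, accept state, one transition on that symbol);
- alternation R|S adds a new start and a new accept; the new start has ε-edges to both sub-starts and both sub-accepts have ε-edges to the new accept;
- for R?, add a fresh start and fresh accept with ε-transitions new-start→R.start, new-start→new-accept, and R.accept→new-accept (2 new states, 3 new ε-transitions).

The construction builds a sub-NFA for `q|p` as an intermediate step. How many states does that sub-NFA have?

6

Fragment for `q|p`:
Each of the 2 symbol leaves contributes a 2-state fragment.
  q|p — 6 states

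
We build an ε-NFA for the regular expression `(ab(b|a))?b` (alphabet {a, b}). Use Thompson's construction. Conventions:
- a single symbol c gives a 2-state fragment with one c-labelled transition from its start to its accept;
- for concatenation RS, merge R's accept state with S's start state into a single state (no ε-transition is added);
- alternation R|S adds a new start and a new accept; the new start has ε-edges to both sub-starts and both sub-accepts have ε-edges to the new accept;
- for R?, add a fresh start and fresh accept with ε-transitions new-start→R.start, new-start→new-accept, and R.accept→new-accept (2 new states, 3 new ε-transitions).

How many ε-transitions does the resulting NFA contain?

Per subexpression:
Each of the 5 symbol leaves contributes 0 ε-transitions.
  b|a = 4 ε-transitions
  ab(b|a) = 4 ε-transitions
  (ab(b|a))? = 7 ε-transitions
  (ab(b|a))?b = 7 ε-transitions

7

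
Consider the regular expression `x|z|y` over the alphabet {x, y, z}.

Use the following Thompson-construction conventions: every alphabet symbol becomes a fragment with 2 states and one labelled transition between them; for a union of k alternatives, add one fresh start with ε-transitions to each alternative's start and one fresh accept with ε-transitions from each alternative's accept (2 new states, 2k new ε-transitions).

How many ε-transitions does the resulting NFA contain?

6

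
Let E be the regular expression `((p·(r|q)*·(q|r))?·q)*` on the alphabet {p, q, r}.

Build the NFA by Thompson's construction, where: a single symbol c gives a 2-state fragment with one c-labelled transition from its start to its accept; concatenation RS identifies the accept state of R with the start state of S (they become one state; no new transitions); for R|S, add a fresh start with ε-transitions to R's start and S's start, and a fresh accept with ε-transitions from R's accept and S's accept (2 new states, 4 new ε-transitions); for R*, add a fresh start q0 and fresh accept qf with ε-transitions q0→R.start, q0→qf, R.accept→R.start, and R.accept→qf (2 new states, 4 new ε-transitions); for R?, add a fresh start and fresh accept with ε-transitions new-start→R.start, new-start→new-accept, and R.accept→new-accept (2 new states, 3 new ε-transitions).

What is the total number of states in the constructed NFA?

Building bottom-up:
Each of the 6 symbol leaves contributes a 2-state fragment.
  r|q = 6 states
  (r|q)* = 8 states
  q|r = 6 states
  p·(r|q)*·(q|r) = 14 states
  (p·(r|q)*·(q|r))? = 16 states
  (p·(r|q)*·(q|r))?·q = 17 states
  ((p·(r|q)*·(q|r))?·q)* = 19 states

19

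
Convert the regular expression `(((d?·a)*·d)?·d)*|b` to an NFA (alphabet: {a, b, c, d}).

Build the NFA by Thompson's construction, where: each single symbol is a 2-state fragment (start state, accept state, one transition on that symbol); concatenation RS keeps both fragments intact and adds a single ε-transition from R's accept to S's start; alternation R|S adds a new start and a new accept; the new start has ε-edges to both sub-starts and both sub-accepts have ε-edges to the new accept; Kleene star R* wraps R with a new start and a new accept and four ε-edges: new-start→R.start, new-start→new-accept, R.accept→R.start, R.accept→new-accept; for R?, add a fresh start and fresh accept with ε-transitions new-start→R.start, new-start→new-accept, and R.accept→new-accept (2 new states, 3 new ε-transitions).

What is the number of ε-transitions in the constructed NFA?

21

Per subexpression:
Each of the 5 symbol leaves contributes 0 ε-transitions.
  d? = 3 ε-transitions
  d?·a = 4 ε-transitions
  (d?·a)* = 8 ε-transitions
  (d?·a)*·d = 9 ε-transitions
  ((d?·a)*·d)? = 12 ε-transitions
  ((d?·a)*·d)?·d = 13 ε-transitions
  (((d?·a)*·d)?·d)* = 17 ε-transitions
  (((d?·a)*·d)?·d)*|b = 21 ε-transitions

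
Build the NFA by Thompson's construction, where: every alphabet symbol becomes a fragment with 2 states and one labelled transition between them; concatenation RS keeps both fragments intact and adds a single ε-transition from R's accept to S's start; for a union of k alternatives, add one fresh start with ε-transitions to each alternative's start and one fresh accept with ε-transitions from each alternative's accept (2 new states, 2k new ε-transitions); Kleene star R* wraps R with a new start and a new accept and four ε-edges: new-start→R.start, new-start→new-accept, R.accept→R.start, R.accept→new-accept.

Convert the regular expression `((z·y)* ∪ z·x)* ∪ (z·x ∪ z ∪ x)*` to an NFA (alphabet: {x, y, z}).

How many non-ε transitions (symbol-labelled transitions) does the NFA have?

Per subexpression:
Each of the 8 symbol leaves contributes exactly 1 symbol transition.
  z·y : 2 symbol transitions
  (z·y)* : 2 symbol transitions
  z·x : 2 symbol transitions
  (z·y)* ∪ z·x : 4 symbol transitions
  ((z·y)* ∪ z·x)* : 4 symbol transitions
  z·x : 2 symbol transitions
  z·x ∪ z ∪ x : 4 symbol transitions
  (z·x ∪ z ∪ x)* : 4 symbol transitions
  ((z·y)* ∪ z·x)* ∪ (z·x ∪ z ∪ x)* : 8 symbol transitions

8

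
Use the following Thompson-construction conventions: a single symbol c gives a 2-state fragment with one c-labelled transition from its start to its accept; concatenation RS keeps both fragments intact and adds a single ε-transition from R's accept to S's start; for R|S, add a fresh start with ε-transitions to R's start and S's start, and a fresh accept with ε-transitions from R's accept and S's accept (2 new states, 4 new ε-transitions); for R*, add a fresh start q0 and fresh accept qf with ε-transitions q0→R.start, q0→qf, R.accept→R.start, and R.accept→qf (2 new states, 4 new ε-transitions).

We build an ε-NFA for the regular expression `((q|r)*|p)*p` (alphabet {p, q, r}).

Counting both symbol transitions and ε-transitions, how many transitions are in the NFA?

21

Per subexpression:
Each of the 4 symbol leaves contributes 1 transition (1 symbol, 0 ε).
  q|r — 6 transitions (2 symbol, 4 ε)
  (q|r)* — 10 transitions (2 symbol, 8 ε)
  (q|r)*|p — 15 transitions (3 symbol, 12 ε)
  ((q|r)*|p)* — 19 transitions (3 symbol, 16 ε)
  ((q|r)*|p)*p — 21 transitions (4 symbol, 17 ε)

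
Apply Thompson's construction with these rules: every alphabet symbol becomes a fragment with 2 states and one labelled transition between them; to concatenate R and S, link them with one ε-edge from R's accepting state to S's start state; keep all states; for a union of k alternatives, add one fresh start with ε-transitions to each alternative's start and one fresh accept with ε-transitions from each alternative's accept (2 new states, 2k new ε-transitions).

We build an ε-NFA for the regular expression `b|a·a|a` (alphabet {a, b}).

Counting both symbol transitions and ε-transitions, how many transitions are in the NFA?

Building bottom-up:
Each of the 4 symbol leaves contributes 1 transition (1 symbol, 0 ε).
  a·a : 3 transitions (2 symbol, 1 ε)
  b|a·a|a : 11 transitions (4 symbol, 7 ε)

11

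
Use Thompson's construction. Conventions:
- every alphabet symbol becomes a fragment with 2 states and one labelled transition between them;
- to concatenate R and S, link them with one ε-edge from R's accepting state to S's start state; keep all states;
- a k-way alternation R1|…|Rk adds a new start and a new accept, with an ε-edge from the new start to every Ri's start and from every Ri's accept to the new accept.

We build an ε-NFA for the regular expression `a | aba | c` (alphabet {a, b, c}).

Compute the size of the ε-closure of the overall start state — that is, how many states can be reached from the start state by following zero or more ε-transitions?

Compute the ε-closure size of each fragment's start state recursively; a symbol fragment's start has no outgoing ε-edge, so its closure is just itself (size 1).
  aba → same as the first factor's closure: |ε-closure| = 1
  a | aba | c → new start ε-reaches every alternative's start; none of them accept ε, so the new accept is not reached: |ε-closure| = 1 + 1 + 1 + 1 = 4

4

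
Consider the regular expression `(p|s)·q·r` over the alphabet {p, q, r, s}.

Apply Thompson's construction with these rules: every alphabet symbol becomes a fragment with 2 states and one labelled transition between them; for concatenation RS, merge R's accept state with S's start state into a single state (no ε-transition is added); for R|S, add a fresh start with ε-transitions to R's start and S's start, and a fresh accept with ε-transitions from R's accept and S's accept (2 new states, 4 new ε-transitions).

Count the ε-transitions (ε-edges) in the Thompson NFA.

By structural recursion:
Each of the 4 symbol leaves contributes 0 ε-transitions.
  p|s — 4 ε-transitions
  (p|s)·q·r — 4 ε-transitions

4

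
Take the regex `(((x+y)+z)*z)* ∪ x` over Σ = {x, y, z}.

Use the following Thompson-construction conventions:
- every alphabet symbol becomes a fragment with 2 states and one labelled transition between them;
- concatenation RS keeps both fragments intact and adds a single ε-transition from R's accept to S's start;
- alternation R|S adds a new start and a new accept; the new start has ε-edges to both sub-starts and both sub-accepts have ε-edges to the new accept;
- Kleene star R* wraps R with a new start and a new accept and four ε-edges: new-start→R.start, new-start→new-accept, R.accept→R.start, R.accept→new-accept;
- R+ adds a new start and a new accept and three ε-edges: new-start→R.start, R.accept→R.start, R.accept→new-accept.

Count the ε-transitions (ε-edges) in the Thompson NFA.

By structural recursion:
Each of the 5 symbol leaves contributes 0 ε-transitions.
  x+ : 3 ε-transitions
  x+y : 4 ε-transitions
  (x+y)+ : 7 ε-transitions
  (x+y)+z : 8 ε-transitions
  ((x+y)+z)* : 12 ε-transitions
  ((x+y)+z)*z : 13 ε-transitions
  (((x+y)+z)*z)* : 17 ε-transitions
  (((x+y)+z)*z)* ∪ x : 21 ε-transitions

21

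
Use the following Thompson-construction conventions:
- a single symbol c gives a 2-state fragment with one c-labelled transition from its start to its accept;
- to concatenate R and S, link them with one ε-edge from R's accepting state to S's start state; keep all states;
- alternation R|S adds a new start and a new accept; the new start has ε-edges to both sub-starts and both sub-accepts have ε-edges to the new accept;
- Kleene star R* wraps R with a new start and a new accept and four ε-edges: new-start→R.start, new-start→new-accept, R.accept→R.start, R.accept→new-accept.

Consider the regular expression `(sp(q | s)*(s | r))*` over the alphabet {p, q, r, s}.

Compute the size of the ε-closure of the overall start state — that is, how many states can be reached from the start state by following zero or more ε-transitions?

3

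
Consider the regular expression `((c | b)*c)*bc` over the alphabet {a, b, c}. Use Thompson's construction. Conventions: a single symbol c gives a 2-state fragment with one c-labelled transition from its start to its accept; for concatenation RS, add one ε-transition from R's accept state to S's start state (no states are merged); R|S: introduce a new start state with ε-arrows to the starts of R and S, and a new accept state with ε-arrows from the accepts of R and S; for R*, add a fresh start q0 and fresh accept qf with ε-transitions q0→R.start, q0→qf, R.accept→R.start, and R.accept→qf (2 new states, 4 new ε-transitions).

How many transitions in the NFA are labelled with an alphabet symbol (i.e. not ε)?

5

Recursing over subexpressions:
Each of the 5 symbol leaves contributes exactly 1 symbol transition.
  c | b → 2 symbol transitions
  (c | b)* → 2 symbol transitions
  (c | b)*c → 3 symbol transitions
  ((c | b)*c)* → 3 symbol transitions
  ((c | b)*c)*bc → 5 symbol transitions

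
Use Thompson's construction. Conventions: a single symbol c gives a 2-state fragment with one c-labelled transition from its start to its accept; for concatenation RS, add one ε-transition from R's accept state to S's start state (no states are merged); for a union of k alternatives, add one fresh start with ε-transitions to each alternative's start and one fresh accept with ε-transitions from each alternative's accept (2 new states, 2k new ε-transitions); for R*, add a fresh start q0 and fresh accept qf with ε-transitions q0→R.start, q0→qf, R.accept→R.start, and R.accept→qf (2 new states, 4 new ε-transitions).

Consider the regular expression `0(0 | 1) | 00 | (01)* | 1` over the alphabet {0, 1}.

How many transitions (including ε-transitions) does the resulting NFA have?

27

Building bottom-up:
Each of the 8 symbol leaves contributes 1 transition (1 symbol, 0 ε).
  0 | 1 → 6 transitions (2 symbol, 4 ε)
  0(0 | 1) → 8 transitions (3 symbol, 5 ε)
  00 → 3 transitions (2 symbol, 1 ε)
  01 → 3 transitions (2 symbol, 1 ε)
  (01)* → 7 transitions (2 symbol, 5 ε)
  0(0 | 1) | 00 | (01)* | 1 → 27 transitions (8 symbol, 19 ε)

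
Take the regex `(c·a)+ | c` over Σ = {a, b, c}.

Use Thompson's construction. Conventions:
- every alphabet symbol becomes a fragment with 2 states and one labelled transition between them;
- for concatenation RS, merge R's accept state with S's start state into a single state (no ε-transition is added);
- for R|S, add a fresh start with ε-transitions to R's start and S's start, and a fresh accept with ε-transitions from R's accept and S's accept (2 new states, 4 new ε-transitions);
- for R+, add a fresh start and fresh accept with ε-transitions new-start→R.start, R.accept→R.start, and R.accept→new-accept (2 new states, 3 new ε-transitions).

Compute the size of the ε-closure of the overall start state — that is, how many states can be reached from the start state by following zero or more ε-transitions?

Let C(F) = |ε-closure(F.start)| within fragment F, and note whether F accepts ε. Symbol fragments have C = 1 and do not accept ε. Then:
  c·a : |ε-closure| equals the left operand's closure size = 1 (its accept is not ε-reachable, so the closure stops there)
  (c·a)+ : |ε-closure| = 1 + 1 = 2 (the body doesn't accept ε, so the new accept is not reached)
  (c·a)+ | c : new start ε-reaches every alternative's start; none of them accept ε, so the new accept is not reached: |ε-closure| = 1 + 2 + 1 = 4

4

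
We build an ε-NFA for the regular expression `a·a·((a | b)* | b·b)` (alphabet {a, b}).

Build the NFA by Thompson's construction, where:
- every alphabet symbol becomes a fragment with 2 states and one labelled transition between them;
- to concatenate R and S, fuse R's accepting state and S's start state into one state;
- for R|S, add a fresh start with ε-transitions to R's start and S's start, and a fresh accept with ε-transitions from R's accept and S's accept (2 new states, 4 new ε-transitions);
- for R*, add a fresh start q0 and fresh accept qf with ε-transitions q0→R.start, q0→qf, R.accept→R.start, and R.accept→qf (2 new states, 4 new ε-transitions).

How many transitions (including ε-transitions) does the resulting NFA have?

Bottom-up over the parse tree:
Each of the 6 symbol leaves contributes 1 transition (1 symbol, 0 ε).
  a | b — 6 transitions (2 symbol, 4 ε)
  (a | b)* — 10 transitions (2 symbol, 8 ε)
  b·b — 2 transitions (2 symbol, 0 ε)
  (a | b)* | b·b — 16 transitions (4 symbol, 12 ε)
  a·a·((a | b)* | b·b) — 18 transitions (6 symbol, 12 ε)

18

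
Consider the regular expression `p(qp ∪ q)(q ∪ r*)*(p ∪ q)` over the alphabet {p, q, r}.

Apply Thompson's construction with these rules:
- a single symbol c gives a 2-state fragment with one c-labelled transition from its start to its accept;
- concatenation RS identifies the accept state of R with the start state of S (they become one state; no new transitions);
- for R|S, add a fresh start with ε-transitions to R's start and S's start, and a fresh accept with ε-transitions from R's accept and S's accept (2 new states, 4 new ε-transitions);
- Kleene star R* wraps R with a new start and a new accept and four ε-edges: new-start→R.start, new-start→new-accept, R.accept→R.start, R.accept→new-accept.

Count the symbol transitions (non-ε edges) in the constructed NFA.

8

Per subexpression:
Each of the 8 symbol leaves contributes exactly 1 symbol transition.
  qp → 2 symbol transitions
  qp ∪ q → 3 symbol transitions
  r* → 1 symbol transition
  q ∪ r* → 2 symbol transitions
  (q ∪ r*)* → 2 symbol transitions
  p ∪ q → 2 symbol transitions
  p(qp ∪ q)(q ∪ r*)*(p ∪ q) → 8 symbol transitions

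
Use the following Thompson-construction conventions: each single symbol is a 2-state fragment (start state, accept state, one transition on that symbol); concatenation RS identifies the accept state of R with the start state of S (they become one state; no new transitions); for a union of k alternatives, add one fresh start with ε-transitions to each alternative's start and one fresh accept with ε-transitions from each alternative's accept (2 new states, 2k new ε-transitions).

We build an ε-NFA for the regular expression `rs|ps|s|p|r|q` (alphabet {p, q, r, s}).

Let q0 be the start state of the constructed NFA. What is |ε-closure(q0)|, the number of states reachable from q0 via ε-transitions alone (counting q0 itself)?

Work bottom-up. For each fragment F, track |ε-closure(F.start)| and whether F's accept lies in that closure (i.e. whether F accepts ε). A single-symbol fragment has closure size 1 and does not accept ε.
  rs : same as the first factor's closure: C = 1
  ps : same as the first factor's closure: C = 1
  rs|ps|s|p|r|q : new start ε-reaches every alternative's start; none of them accept ε, so the new accept is not reached: C = 1 + 1 + 1 + 1 + 1 + 1 + 1 = 7

7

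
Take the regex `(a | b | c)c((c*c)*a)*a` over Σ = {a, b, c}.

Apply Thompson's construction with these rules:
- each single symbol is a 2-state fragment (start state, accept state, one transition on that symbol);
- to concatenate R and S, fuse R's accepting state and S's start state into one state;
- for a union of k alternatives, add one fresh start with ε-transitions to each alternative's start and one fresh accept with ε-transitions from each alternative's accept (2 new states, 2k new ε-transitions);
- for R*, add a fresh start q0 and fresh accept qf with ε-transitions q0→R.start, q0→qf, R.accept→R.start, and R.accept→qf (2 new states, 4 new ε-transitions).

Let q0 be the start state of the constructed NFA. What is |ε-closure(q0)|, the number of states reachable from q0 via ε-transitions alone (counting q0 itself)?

4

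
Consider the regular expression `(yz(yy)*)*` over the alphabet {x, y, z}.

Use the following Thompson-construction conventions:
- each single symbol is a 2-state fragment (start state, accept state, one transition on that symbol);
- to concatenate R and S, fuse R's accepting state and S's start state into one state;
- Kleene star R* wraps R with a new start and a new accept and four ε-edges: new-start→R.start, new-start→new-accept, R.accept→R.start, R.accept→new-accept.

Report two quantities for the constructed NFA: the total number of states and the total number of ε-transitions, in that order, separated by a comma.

9, 8

Recursing over subexpressions:
Each of the 4 symbol leaves contributes 2 states and 0 ε-transitions.
  yy → 3 states, 0 ε-transitions
  (yy)* → 5 states, 4 ε-transitions
  yz(yy)* → 7 states, 4 ε-transitions
  (yz(yy)*)* → 9 states, 8 ε-transitions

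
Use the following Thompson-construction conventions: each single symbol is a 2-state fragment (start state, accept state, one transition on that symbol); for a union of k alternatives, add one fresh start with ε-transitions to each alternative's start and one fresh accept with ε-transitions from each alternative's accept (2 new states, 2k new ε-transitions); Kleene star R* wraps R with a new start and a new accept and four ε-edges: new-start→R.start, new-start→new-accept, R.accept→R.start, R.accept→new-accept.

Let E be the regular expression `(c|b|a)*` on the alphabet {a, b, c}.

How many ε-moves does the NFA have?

Building bottom-up:
Each of the 3 symbol leaves contributes 0 ε-transitions.
  c|b|a = 6 ε-transitions
  (c|b|a)* = 10 ε-transitions

10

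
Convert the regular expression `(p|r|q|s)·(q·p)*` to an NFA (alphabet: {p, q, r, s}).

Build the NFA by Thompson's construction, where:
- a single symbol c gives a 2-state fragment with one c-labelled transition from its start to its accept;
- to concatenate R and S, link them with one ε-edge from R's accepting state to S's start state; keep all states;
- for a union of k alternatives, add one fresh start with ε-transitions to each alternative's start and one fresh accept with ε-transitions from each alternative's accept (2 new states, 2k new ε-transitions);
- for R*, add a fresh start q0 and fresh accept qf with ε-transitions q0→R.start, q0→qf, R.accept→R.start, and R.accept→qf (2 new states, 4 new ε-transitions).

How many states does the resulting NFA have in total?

16

Recursing over subexpressions:
Each of the 6 symbol leaves contributes a 2-state fragment.
  p|r|q|s → 10 states
  q·p → 4 states
  (q·p)* → 6 states
  (p|r|q|s)·(q·p)* → 16 states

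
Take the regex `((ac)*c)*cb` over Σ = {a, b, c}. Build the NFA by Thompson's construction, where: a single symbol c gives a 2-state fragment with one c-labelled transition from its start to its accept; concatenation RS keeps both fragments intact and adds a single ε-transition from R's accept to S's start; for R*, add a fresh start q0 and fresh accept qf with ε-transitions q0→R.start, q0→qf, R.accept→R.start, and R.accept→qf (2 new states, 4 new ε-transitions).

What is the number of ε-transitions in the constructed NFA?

12

By structural recursion:
Each of the 5 symbol leaves contributes 0 ε-transitions.
  ac = 1 ε-transition
  (ac)* = 5 ε-transitions
  (ac)*c = 6 ε-transitions
  ((ac)*c)* = 10 ε-transitions
  ((ac)*c)*cb = 12 ε-transitions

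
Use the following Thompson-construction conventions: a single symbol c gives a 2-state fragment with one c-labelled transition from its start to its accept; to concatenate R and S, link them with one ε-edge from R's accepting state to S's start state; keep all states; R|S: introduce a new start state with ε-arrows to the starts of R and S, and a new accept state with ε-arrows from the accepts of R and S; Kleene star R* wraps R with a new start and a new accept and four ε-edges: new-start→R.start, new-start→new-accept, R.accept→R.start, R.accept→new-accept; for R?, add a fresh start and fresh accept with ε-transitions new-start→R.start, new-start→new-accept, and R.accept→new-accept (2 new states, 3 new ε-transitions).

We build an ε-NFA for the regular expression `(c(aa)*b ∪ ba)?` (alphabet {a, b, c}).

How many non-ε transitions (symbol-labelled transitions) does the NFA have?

Bottom-up over the parse tree:
Each of the 6 symbol leaves contributes exactly 1 symbol transition.
  aa = 2 symbol transitions
  (aa)* = 2 symbol transitions
  c(aa)*b = 4 symbol transitions
  ba = 2 symbol transitions
  c(aa)*b ∪ ba = 6 symbol transitions
  (c(aa)*b ∪ ba)? = 6 symbol transitions

6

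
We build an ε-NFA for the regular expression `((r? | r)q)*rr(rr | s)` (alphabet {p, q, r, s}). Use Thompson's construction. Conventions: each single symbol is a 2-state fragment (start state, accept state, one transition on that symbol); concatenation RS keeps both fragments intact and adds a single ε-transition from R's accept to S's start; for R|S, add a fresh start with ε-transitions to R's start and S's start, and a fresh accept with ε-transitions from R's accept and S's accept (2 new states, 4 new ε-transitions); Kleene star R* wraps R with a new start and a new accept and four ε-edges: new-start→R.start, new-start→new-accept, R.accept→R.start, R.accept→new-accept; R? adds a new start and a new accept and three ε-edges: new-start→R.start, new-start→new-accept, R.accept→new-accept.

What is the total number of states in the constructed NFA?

24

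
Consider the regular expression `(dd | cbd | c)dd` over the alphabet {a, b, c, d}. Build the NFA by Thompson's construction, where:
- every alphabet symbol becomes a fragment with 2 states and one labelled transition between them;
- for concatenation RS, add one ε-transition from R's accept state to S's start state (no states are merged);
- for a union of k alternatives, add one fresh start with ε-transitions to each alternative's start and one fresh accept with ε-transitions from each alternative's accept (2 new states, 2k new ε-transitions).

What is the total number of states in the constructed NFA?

18

Recursing over subexpressions:
Each of the 8 symbol leaves contributes a 2-state fragment.
  dd : 4 states
  cbd : 6 states
  dd | cbd | c : 14 states
  (dd | cbd | c)dd : 18 states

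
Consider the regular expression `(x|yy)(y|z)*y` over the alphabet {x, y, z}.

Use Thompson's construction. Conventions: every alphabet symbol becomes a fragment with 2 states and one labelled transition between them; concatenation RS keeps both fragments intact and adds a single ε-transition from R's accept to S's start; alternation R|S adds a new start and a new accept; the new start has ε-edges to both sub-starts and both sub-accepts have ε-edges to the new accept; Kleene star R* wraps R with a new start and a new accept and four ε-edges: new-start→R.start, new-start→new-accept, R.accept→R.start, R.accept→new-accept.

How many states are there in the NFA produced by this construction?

Building bottom-up:
Each of the 6 symbol leaves contributes a 2-state fragment.
  yy = 4 states
  x|yy = 8 states
  y|z = 6 states
  (y|z)* = 8 states
  (x|yy)(y|z)*y = 18 states

18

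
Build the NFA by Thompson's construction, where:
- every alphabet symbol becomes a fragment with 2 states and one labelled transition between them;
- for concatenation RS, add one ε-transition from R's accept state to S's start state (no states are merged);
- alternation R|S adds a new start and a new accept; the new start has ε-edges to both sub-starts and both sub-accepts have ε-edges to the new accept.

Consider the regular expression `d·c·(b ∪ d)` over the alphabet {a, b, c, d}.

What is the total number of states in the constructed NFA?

10

Building bottom-up:
Each of the 4 symbol leaves contributes a 2-state fragment.
  b ∪ d = 6 states
  d·c·(b ∪ d) = 10 states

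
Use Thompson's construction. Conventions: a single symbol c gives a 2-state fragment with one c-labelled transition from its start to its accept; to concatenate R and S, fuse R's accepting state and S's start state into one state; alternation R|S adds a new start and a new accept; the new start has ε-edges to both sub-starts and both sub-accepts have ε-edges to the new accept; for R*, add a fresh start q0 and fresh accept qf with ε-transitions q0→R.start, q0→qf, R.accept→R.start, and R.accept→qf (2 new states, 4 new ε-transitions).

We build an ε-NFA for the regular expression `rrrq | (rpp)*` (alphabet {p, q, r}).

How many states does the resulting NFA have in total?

By structural recursion:
Each of the 7 symbol leaves contributes a 2-state fragment.
  rrrq → 5 states
  rpp → 4 states
  (rpp)* → 6 states
  rrrq | (rpp)* → 13 states

13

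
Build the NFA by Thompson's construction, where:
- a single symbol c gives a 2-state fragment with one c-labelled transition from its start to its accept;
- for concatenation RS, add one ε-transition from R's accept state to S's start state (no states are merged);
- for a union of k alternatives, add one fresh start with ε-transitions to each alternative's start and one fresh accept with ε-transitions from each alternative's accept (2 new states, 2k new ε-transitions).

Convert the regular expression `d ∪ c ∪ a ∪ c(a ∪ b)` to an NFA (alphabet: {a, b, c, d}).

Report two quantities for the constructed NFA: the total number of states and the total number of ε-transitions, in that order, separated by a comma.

16, 13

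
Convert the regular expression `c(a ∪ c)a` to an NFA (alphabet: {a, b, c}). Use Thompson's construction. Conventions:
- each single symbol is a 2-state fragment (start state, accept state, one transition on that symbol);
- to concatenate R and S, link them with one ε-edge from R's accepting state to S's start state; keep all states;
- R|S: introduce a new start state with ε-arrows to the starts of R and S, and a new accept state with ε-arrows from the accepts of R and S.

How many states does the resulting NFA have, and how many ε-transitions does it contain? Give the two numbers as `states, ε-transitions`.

10, 6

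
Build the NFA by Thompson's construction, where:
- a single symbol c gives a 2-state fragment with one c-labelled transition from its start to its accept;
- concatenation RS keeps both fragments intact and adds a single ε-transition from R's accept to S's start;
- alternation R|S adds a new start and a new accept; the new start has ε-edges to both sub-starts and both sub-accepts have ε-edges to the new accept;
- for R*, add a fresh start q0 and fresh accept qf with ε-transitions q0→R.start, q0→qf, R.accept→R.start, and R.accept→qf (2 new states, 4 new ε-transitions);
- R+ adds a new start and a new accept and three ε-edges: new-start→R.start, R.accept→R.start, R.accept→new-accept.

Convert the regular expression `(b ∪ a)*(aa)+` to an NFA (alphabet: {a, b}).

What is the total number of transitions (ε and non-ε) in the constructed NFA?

17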